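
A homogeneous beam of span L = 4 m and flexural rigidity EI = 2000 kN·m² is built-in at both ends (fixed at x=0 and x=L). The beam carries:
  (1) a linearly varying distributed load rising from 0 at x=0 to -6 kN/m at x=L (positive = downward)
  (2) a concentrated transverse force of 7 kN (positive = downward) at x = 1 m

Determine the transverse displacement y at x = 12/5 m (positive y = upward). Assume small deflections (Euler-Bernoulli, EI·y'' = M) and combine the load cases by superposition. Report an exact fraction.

y(12/5) = 23053/46875000 m

Load 1 — triangular load w₀=-6 kN/m (0→w₀ over full span):
  y_1 = -w₀x²(L-x)²(x+2L)/(120LEI) = -(-6)·(12/5)²·(4-(12/5))²·((12/5)+2·4)/(120·4·2000) = 1872/1953125 m
Load 2 — point force P=7 kN at a=1 m (b=L-a=3):
  y_2 = -Pa²(L-x)²(3bL-(3b+a)(L-x))/(6L³EI)  [x>a] = -7·1²·(4-(12/5))²·(3·3·4-(3·3+1)·(4-(12/5)))/(6·4³·2000) = -7/15000 m
Superposition: y = Σ y_i = 23053/46875000 m ≈ 0.000492 m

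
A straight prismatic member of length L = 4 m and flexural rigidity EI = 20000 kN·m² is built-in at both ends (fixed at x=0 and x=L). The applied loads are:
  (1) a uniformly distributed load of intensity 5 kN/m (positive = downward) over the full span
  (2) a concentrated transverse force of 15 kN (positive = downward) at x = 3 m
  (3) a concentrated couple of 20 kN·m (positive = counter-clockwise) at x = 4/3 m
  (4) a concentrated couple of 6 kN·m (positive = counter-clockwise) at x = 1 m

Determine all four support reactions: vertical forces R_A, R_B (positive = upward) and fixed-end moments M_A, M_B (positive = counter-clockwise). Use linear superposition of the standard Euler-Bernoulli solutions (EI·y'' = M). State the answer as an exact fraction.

Load 1 — uniform load w=5 kN/m over full span:
  R_A = wL/2 = 5·4/2 = 10 kN
  M_A = wL²/12 = 5·4²/12 = 20/3 kN·m
  R_B = wL/2 = 5·4/2 = 10 kN
  M_B = -wL²/12 = -5·4²/12 = -20/3 kN·m
Load 2 — point force P=15 kN at a=3 m (b=L-a=1):
  R_A = Pb²(3a+b)/L³ = 15·1²·(3·3+1)/4³ = 75/32 kN
  M_A = Pab²/L² = 15·3·1²/4² = 45/16 kN·m
  R_B = Pa²(a+3b)/L³ = 15·3²·(3+3·1)/4³ = 405/32 kN
  M_B = -Pa²b/L² = -15·3²·1/4² = -135/16 kN·m
Load 3 — applied couple M₀=20 kN·m at a=4/3 m (b=L-a=8/3):
  R_A = 6M₀ab/L³ = 6·20·(4/3)·(8/3)/4³ = 20/3 kN
  M_A = M₀b(2a-b)/L² = 20·(8/3)·(2·(4/3)-(8/3))/4² = 0 kN·m
  R_B = -6M₀ab/L³ = -6·20·(4/3)·(8/3)/4³ = -20/3 kN
  M_B = M₀a(2b-a)/L² = 20·(4/3)·(2·(8/3)-(4/3))/4² = 20/3 kN·m
Load 4 — applied couple M₀=6 kN·m at a=1 m (b=L-a=3):
  R_A = 6M₀ab/L³ = 6·6·1·3/4³ = 27/16 kN
  M_A = M₀b(2a-b)/L² = 6·3·(2·1-3)/4² = -9/8 kN·m
  R_B = -6M₀ab/L³ = -6·6·1·3/4³ = -27/16 kN
  M_B = M₀a(2b-a)/L² = 6·1·(2·3-1)/4² = 15/8 kN·m
Superposition: R_A = 1987/96 kN, M_A = 401/48 kN·m, R_B = 1373/96 kN, M_B = -105/16 kN·m

R_A = 1987/96 kN, M_A = 401/48 kN·m, R_B = 1373/96 kN, M_B = -105/16 kN·m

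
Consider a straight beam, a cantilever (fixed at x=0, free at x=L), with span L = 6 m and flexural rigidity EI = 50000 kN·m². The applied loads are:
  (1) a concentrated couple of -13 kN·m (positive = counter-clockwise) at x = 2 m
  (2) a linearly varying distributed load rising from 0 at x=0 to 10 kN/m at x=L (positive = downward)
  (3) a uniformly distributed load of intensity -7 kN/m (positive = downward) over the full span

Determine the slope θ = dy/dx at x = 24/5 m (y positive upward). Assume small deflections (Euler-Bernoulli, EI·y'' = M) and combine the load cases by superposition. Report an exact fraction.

Load 1 — applied couple M₀=-13 kN·m at a=2 m (b=L-a=4):
  θ_1 = M₀a/EI  [x>a] = (-13)·2/50000 = -13/25000 rad
Load 2 — triangular load w₀=10 kN/m (0→w₀ over full span):
  θ_2 = (w₀Lx²/4-w₀L²x/3-w₀x⁴/(24L))/EI = (10·6·(24/5)²/4-10·6²·(24/5)/3-10·(24/5)⁴/(24·6))/50000 = -2088/390625 rad
Load 3 — uniform load w=-7 kN/m over full span:
  θ_3 = -wx(x²-3Lx+3L²)/(6EI) = -(-7)·(24/5)·((24/5)²-3·6·(24/5)+3·6²)/(6·50000) = 1953/390625 rad
Superposition: θ = Σ θ_i = -541/625000 rad ≈ -0.000866 rad

θ(24/5) = -541/625000 rad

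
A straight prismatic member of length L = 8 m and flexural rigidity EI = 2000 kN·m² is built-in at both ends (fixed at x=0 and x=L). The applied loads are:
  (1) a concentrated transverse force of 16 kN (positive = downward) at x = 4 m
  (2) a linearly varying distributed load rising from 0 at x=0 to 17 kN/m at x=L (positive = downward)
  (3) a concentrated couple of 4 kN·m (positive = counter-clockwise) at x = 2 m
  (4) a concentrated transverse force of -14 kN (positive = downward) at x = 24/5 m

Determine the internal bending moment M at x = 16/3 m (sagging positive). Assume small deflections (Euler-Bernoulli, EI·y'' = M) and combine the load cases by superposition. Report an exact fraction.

Load 1 — point force P=16 kN at a=4 m (b=L-a=4):
  M_1 = Pa²(a+3b)(L-x)/L³ - Pa²b/L²  [x>a] = 16·4²·(4+3·4)·(8-(16/3))/8³ - 16·4²·4/8² = 16/3 kN·m
Load 2 — triangular load w₀=17 kN/m (0→w₀ over full span):
  M_2 = 3w₀Lx/20 - w₀L²/30 - w₀x³/(6L) = 3·17·8·(16/3)/20 - 17·8²/30 - 17·(16/3)³/(6·8) = 7616/405 kN·m
Load 3 — applied couple M₀=4 kN·m at a=2 m (b=L-a=6):
  M_3 = R_Ax - M_A - M₀  [x>a] with R_A=9/16, M_A=-3/4 = (9/16)·(16/3) - (-3/4) - 4 = -1/4 kN·m
Load 4 — point force P=-14 kN at a=24/5 m (b=L-a=16/5):
  M_4 = Pa²(a+3b)(L-x)/L³ - Pa²b/L²  [x>a] = (-14)·(24/5)²·((24/5)+3·(16/5))·(8-(16/3))/8³ - (-14)·(24/5)²·(16/5)/8² = -1008/125 kN·m
Superposition: M = Σ M_i = 640883/40500 kN·m ≈ 15.824272 kN·m

M(16/3) = 640883/40500 kN·m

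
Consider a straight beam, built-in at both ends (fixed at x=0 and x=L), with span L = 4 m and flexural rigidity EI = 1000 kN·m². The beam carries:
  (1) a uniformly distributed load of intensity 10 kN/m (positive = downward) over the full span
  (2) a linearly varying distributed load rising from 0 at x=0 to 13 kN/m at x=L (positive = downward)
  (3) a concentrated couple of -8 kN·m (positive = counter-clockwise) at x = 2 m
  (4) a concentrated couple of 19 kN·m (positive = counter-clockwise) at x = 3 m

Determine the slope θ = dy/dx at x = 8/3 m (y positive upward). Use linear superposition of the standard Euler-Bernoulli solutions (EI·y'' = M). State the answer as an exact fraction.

θ(8/3) = 23119/2430000 rad

Load 1 — uniform load w=10 kN/m over full span:
  θ_1 = -wx(L-x)(L-2x)/(12EI) = -10·(8/3)·(4-(8/3))·(4-2·(8/3))/(12·1000) = 8/2025 rad
Load 2 — triangular load w₀=13 kN/m (0→w₀ over full span):
  θ_2 = -w₀(2x(L-x)(L-2x)(x+2L)+x²(L-x)²)/(120LEI) = -13·(2·(8/3)·(4-(8/3))·(4-2·(8/3))·((8/3)+2·4)+(8/3)²·(4-(8/3))²)/(120·4·1000) = 364/151875 rad
Load 3 — applied couple M₀=-8 kN·m at a=2 m (b=L-a=2):
  θ_3 = (R_Ax²/2 - M_Ax - M₀(x-a))/EI  [x>a] with R_A=-3, M_A=-2 = ((-3)·(8/3)²/2 - (-2)·(8/3) - (-8)·((8/3)-2))/1000 = 0 rad
Load 4 — applied couple M₀=19 kN·m at a=3 m (b=L-a=1):
  θ_4 = (R_Ax²/2 - M_Ax)/EI  [x≤a] with R_A=171/32, M_A=95/16 = ((171/32)·(8/3)²/2 - (95/16)·(8/3))/1000 = 19/6000 rad
Superposition: θ = Σ θ_i = 23119/2430000 rad ≈ 0.009514 rad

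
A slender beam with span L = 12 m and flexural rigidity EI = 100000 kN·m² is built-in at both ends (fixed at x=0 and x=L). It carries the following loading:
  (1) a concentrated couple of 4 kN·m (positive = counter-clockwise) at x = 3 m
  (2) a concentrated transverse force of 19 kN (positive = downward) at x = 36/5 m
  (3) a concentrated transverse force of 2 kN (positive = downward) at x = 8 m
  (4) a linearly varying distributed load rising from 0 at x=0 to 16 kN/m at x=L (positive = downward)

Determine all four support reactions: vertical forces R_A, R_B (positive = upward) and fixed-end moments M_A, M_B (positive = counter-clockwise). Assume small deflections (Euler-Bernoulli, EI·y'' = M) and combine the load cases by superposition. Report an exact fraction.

Load 1 — applied couple M₀=4 kN·m at a=3 m (b=L-a=9):
  R_A = 6M₀ab/L³ = 6·4·3·9/12³ = 3/8 kN
  M_A = M₀b(2a-b)/L² = 4·9·(2·3-9)/12² = -3/4 kN·m
  R_B = -6M₀ab/L³ = -6·4·3·9/12³ = -3/8 kN
  M_B = M₀a(2b-a)/L² = 4·3·(2·9-3)/12² = 5/4 kN·m
Load 2 — point force P=19 kN at a=36/5 m (b=L-a=24/5):
  R_A = Pb²(3a+b)/L³ = 19·(24/5)²·(3·(36/5)+(24/5))/12³ = 836/125 kN
  M_A = Pab²/L² = 19·(36/5)·(24/5)²/12² = 2736/125 kN·m
  R_B = Pa²(a+3b)/L³ = 19·(36/5)²·((36/5)+3·(24/5))/12³ = 1539/125 kN
  M_B = -Pa²b/L² = -19·(36/5)²·(24/5)/12² = -4104/125 kN·m
Load 3 — point force P=2 kN at a=8 m (b=L-a=4):
  R_A = Pb²(3a+b)/L³ = 2·4²·(3·8+4)/12³ = 14/27 kN
  M_A = Pab²/L² = 2·8·4²/12² = 16/9 kN·m
  R_B = Pa²(a+3b)/L³ = 2·8²·(8+3·4)/12³ = 40/27 kN
  M_B = -Pa²b/L² = -2·8²·4/12² = -32/9 kN·m
Load 4 — triangular load w₀=16 kN/m (0→w₀ over full span):
  R_A = 3w₀L/20 = 3·16·12/20 = 144/5 kN
  M_A = w₀L²/30 = 16·12²/30 = 384/5 kN·m
  R_B = 7w₀L/20 = 7·16·12/20 = 336/5 kN
  M_B = -w₀L²/20 = -16·12²/20 = -576/5 kN·m
Superposition: R_A = 982301/27000 kN, M_A = 448721/4500 kN·m, R_B = 2176699/27000 kN, M_B = -676519/4500 kN·m

R_A = 982301/27000 kN, M_A = 448721/4500 kN·m, R_B = 2176699/27000 kN, M_B = -676519/4500 kN·m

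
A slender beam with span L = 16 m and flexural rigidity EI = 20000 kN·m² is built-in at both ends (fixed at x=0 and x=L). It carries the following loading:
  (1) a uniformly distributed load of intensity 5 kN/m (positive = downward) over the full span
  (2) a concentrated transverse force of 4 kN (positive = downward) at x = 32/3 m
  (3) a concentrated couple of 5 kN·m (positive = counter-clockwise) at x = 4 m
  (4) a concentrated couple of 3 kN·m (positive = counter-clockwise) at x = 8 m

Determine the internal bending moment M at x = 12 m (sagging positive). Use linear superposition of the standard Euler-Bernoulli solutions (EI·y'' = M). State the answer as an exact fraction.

Load 1 — uniform load w=5 kN/m over full span:
  M_1 = wLx/2 - wL²/12 - wx²/2 = 5·16·12/2 - 5·16²/12 - 5·12²/2 = 40/3 kN·m
Load 2 — point force P=4 kN at a=32/3 m (b=L-a=16/3):
  M_2 = Pa²(a+3b)(L-x)/L³ - Pa²b/L²  [x>a] = 4·(32/3)²·((32/3)+3·(16/3))·(16-12)/16³ - 4·(32/3)²·(16/3)/16² = 64/27 kN·m
Load 3 — applied couple M₀=5 kN·m at a=4 m (b=L-a=12):
  M_3 = R_Ax - M_A - M₀  [x>a] with R_A=45/128, M_A=-15/16 = (45/128)·12 - (-15/16) - 5 = 5/32 kN·m
Load 4 — applied couple M₀=3 kN·m at a=8 m (b=L-a=8):
  M_4 = R_Ax - M_A - M₀  [x>a] with R_A=9/32, M_A=3/4 = (9/32)·12 - (3/4) - 3 = -3/8 kN·m
Superposition: M = Σ M_i = 13379/864 kN·m ≈ 15.484954 kN·m

M(12) = 13379/864 kN·m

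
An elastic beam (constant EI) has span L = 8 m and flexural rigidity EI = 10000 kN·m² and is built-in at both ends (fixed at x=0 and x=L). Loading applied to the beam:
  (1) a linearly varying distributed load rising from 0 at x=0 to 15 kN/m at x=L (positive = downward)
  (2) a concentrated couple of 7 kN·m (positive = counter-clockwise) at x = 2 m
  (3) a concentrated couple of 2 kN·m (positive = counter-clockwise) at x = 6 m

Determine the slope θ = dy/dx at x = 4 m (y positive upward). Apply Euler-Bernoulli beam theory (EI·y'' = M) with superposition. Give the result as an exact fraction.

Load 1 — triangular load w₀=15 kN/m (0→w₀ over full span):
  θ_1 = -w₀(2x(L-x)(L-2x)(x+2L)+x²(L-x)²)/(120LEI) = -15·(2·4·(8-4)·(8-2·4)·(4+2·8)+4²·(8-4)²)/(120·8·10000) = -1/2500 rad
Load 2 — applied couple M₀=7 kN·m at a=2 m (b=L-a=6):
  θ_2 = (R_Ax²/2 - M_Ax - M₀(x-a))/EI  [x>a] with R_A=63/64, M_A=-21/16 = ((63/64)·4²/2 - (-21/16)·4 - 7·(4-2))/10000 = -7/80000 rad
Load 3 — applied couple M₀=2 kN·m at a=6 m (b=L-a=2):
  θ_3 = (R_Ax²/2 - M_Ax)/EI  [x≤a] with R_A=9/32, M_A=5/8 = ((9/32)·4²/2 - (5/8)·4)/10000 = -1/40000 rad
Superposition: θ = Σ θ_i = -41/80000 rad ≈ -0.000513 rad

θ(4) = -41/80000 rad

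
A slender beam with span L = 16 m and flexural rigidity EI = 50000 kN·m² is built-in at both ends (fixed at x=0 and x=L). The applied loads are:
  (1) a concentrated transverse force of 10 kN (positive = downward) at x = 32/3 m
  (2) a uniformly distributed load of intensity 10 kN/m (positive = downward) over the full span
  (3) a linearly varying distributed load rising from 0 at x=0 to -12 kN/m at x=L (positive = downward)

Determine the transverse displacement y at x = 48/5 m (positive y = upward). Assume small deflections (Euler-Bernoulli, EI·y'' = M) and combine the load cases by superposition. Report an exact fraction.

Load 1 — point force P=10 kN at a=32/3 m (b=L-a=16/3):
  y_1 = -Pb²x²(3aL-(3a+b)x)/(6L³EI)  [x≤a] = -10·(16/3)²·(48/5)²·(3·(32/3)·16-(3·(32/3)+(16/3))·(48/5))/(6·16³·50000) = -256/78125 m
Load 2 — uniform load w=10 kN/m over full span:
  y_2 = -wx²(L-x)²/(24EI) = -10·(48/5)²·(16-(48/5))²/(24·50000) = -12288/390625 m
Load 3 — triangular load w₀=-12 kN/m (0→w₀ over full span):
  y_3 = -w₀x²(L-x)²(x+2L)/(120LEI) = -(-12)·(48/5)²·(16-(48/5))²·((48/5)+2·16)/(120·16·50000) = 958464/48828125 m
Superposition: y = Σ y_i = -737536/48828125 m ≈ -0.015105 m

y(48/5) = -737536/48828125 m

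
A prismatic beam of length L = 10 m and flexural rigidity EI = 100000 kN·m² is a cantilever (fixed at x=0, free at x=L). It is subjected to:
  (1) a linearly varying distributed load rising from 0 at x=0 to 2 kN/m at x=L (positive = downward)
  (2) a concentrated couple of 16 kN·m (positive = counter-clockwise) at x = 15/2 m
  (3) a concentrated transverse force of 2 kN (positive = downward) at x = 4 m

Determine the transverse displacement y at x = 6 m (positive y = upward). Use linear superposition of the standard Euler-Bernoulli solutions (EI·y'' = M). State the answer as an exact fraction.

y(6) = -11993/1875000 m

Load 1 — triangular load w₀=2 kN/m (0→w₀ over full span):
  y_1 = (w₀Lx³/12-w₀L²x²/6-w₀x⁵/(120L))/EI = (2·10·6³/12-2·10²·6²/6-2·6⁵/(120·10))/100000 = -5331/625000 m
Load 2 — applied couple M₀=16 kN·m at a=15/2 m (b=L-a=5/2):
  y_2 = M₀x²/(2EI)  [x≤a] = 16·6²/(2·100000) = 9/3125 m
Load 3 — point force P=2 kN at a=4 m (b=L-a=6):
  y_3 = -Pa²(3x-a)/(6EI)  [x>a] = -2·4²·(3·6-4)/(6·100000) = -7/9375 m
Superposition: y = Σ y_i = -11993/1875000 m ≈ -0.006396 m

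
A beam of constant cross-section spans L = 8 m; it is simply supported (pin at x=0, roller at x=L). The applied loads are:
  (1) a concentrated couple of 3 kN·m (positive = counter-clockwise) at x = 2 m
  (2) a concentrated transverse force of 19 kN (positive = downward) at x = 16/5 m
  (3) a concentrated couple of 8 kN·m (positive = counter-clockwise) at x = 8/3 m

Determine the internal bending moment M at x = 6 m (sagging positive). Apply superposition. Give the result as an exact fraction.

Load 1 — applied couple M₀=3 kN·m at a=2 m (b=L-a=6):
  M_1 = M₀x/L - M₀  [x>a] = 3·6/8 - 3 = -3/4 kN·m
Load 2 — point force P=19 kN at a=16/5 m (b=L-a=24/5):
  M_2 = Pa(L-x)/L  [x>a] = 19·(16/5)·(8-6)/8 = 76/5 kN·m
Load 3 — applied couple M₀=8 kN·m at a=8/3 m (b=L-a=16/3):
  M_3 = M₀x/L - M₀  [x>a] = 8·6/8 - 8 = -2 kN·m
Superposition: M = Σ M_i = 249/20 kN·m ≈ 12.450000 kN·m

M(6) = 249/20 kN·m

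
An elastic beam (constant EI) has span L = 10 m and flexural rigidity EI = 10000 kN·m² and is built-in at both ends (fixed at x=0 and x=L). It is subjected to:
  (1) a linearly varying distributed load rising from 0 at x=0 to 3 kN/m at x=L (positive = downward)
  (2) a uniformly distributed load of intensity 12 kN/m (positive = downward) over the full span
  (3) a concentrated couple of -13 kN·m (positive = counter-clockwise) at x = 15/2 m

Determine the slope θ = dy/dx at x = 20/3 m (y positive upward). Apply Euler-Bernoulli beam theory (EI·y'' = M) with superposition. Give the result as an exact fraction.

Load 1 — triangular load w₀=3 kN/m (0→w₀ over full span):
  θ_1 = -w₀(2x(L-x)(L-2x)(x+2L)+x²(L-x)²)/(120LEI) = -3·(2·(20/3)·(10-(20/3))·(10-2·(20/3))·((20/3)+2·10)+(20/3)²·(10-(20/3))²)/(120·10·10000) = 7/8100 rad
Load 2 — uniform load w=12 kN/m over full span:
  θ_2 = -wx(L-x)(L-2x)/(12EI) = -12·(20/3)·(10-(20/3))·(10-2·(20/3))/(12·10000) = 1/135 rad
Load 3 — applied couple M₀=-13 kN·m at a=15/2 m (b=L-a=5/2):
  θ_3 = (R_Ax²/2 - M_Ax)/EI  [x≤a] with R_A=-117/80, M_A=-65/16 = ((-117/80)·(20/3)²/2 - (-65/16)·(20/3))/10000 = -13/24000 rad
Superposition: θ = Σ θ_i = 5009/648000 rad ≈ 0.007730 rad

θ(20/3) = 5009/648000 rad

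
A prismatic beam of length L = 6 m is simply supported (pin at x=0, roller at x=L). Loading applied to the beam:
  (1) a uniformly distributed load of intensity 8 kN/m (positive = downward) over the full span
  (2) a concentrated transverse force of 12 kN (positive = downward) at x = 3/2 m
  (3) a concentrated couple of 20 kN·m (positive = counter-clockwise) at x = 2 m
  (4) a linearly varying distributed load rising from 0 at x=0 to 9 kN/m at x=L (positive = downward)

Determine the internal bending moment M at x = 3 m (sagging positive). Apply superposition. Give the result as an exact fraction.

Load 1 — uniform load w=8 kN/m over full span:
  M_1 = wx(L-x)/2 = 8·3·(6-3)/2 = 36 kN·m
Load 2 — point force P=12 kN at a=3/2 m (b=L-a=9/2):
  M_2 = Pa(L-x)/L  [x>a] = 12·(3/2)·(6-3)/6 = 9 kN·m
Load 3 — applied couple M₀=20 kN·m at a=2 m (b=L-a=4):
  M_3 = M₀x/L - M₀  [x>a] = 20·3/6 - 20 = -10 kN·m
Load 4 — triangular load w₀=9 kN/m (0→w₀ over full span):
  M_4 = w₀Lx/6 - w₀x³/(6L) = 9·6·3/6 - 9·3³/(6·6) = 81/4 kN·m
Superposition: M = Σ M_i = 221/4 kN·m ≈ 55.250000 kN·m

M(3) = 221/4 kN·m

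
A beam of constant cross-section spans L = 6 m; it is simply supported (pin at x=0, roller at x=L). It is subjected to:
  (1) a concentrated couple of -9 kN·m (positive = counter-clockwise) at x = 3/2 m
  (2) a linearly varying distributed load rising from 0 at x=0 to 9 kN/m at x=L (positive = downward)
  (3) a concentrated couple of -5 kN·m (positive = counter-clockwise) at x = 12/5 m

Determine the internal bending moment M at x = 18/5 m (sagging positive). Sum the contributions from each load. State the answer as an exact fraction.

Load 1 — applied couple M₀=-9 kN·m at a=3/2 m (b=L-a=9/2):
  M_1 = M₀x/L - M₀  [x>a] = (-9)·(18/5)/6 - (-9) = 18/5 kN·m
Load 2 — triangular load w₀=9 kN/m (0→w₀ over full span):
  M_2 = w₀Lx/6 - w₀x³/(6L) = 9·6·(18/5)/6 - 9·(18/5)³/(6·6) = 2592/125 kN·m
Load 3 — applied couple M₀=-5 kN·m at a=12/5 m (b=L-a=18/5):
  M_3 = M₀x/L - M₀  [x>a] = (-5)·(18/5)/6 - (-5) = 2 kN·m
Superposition: M = Σ M_i = 3292/125 kN·m ≈ 26.336000 kN·m

M(18/5) = 3292/125 kN·m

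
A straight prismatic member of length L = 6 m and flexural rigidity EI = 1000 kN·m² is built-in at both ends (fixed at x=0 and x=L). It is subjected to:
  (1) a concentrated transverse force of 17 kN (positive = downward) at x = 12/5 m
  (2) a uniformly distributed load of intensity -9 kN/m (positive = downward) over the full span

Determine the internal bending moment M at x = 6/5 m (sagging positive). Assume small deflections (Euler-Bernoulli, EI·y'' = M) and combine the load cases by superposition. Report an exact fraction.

Load 1 — point force P=17 kN at a=12/5 m (b=L-a=18/5):
  M_1 = Pb²(3a+b)x/L³ - Pab²/L²  [x≤a] = 17·(18/5)²·(3·(12/5)+(18/5))·(6/5)/6³ - 17·(12/5)·(18/5)²/6² = -918/625 kN·m
Load 2 — uniform load w=-9 kN/m over full span:
  M_2 = wLx/2 - wL²/12 - wx²/2 = (-9)·6·(6/5)/2 - (-9)·6²/12 - (-9)·(6/5)²/2 = 27/25 kN·m
Superposition: M = Σ M_i = -243/625 kN·m ≈ -0.388800 kN·m

M(6/5) = -243/625 kN·m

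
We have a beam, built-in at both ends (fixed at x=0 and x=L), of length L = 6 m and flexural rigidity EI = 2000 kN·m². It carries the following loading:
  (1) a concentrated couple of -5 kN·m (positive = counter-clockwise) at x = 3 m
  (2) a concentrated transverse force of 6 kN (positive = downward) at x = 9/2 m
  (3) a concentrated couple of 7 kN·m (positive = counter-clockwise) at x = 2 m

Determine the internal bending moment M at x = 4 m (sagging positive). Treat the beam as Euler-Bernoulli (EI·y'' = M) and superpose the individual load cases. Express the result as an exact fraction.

M(4) = 365/144 kN·m

Load 1 — applied couple M₀=-5 kN·m at a=3 m (b=L-a=3):
  M_1 = R_Ax - M_A - M₀  [x>a] with R_A=-5/4, M_A=-5/4 = (-5/4)·4 - (-5/4) - (-5) = 5/4 kN·m
Load 2 — point force P=6 kN at a=9/2 m (b=L-a=3/2):
  M_2 = Pb²(3a+b)x/L³ - Pab²/L²  [x≤a] = 6·(3/2)²·(3·(9/2)+(3/2))·4/6³ - 6·(9/2)·(3/2)²/6² = 33/16 kN·m
Load 3 — applied couple M₀=7 kN·m at a=2 m (b=L-a=4):
  M_3 = R_Ax - M_A - M₀  [x>a] with R_A=14/9, M_A=0 = (14/9)·4 - 0 - 7 = -7/9 kN·m
Superposition: M = Σ M_i = 365/144 kN·m ≈ 2.534722 kN·m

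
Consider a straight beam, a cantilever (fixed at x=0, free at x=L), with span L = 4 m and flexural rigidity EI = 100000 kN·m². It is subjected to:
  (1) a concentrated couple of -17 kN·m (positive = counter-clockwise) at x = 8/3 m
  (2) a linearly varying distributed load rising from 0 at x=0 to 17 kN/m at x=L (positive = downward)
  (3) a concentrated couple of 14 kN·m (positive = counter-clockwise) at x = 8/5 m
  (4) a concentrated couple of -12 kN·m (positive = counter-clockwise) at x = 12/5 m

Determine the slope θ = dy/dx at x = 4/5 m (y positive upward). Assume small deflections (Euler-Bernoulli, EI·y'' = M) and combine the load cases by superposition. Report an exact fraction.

Load 1 — applied couple M₀=-17 kN·m at a=8/3 m (b=L-a=4/3):
  θ_1 = M₀x/EI  [x≤a] = (-17)·(4/5)/100000 = -17/125000 rad
Load 2 — triangular load w₀=17 kN/m (0→w₀ over full span):
  θ_2 = (w₀Lx²/4-w₀L²x/3-w₀x⁴/(24L))/EI = (17·4·(4/5)²/4-17·4²·(4/5)/3-17·(4/5)⁴/(24·4))/100000 = -14467/23437500 rad
Load 3 — applied couple M₀=14 kN·m at a=8/5 m (b=L-a=12/5):
  θ_3 = M₀x/EI  [x≤a] = 14·(4/5)/100000 = 7/62500 rad
Load 4 — applied couple M₀=-12 kN·m at a=12/5 m (b=L-a=8/5):
  θ_4 = M₀x/EI  [x≤a] = (-12)·(4/5)/100000 = -3/31250 rad
Superposition: θ = Σ θ_i = -34559/46875000 rad ≈ -0.000737 rad

θ(4/5) = -34559/46875000 rad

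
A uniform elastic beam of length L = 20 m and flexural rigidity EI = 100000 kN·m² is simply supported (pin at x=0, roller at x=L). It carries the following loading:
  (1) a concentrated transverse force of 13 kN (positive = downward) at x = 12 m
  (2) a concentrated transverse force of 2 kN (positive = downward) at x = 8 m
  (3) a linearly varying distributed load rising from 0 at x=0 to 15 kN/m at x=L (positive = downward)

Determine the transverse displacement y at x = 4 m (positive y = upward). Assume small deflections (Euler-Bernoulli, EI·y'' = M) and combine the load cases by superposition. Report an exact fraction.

Load 1 — point force P=13 kN at a=12 m (b=L-a=8):
  y_1 = -Pbx(L²-b²-x²)/(6LEI)  [x≤a] = -13·8·4·(20²-8²-4²)/(6·20·100000) = -104/9375 m
Load 2 — point force P=2 kN at a=8 m (b=L-a=12):
  y_2 = -Pbx(L²-b²-x²)/(6LEI)  [x≤a] = -2·12·4·(20²-12²-4²)/(6·20·100000) = -6/3125 m
Load 3 — triangular load w₀=15 kN/m (0→w₀ over full span):
  y_3 = -w₀x(7L⁴-10L²x²+3x⁴)/(360LEI) = -15·4·(7·20⁴-10·20²·4²+3·4⁴)/(360·20·100000) = -1376/15625 m
Superposition: y = Σ y_i = -4738/46875 m ≈ -0.101077 m

y(4) = -4738/46875 m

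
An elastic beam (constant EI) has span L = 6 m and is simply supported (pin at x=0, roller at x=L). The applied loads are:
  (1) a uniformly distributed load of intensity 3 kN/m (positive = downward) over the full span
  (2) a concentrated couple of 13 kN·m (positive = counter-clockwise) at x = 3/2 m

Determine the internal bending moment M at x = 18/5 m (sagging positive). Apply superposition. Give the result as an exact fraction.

M(18/5) = 194/25 kN·m

Load 1 — uniform load w=3 kN/m over full span:
  M_1 = wx(L-x)/2 = 3·(18/5)·(6-(18/5))/2 = 324/25 kN·m
Load 2 — applied couple M₀=13 kN·m at a=3/2 m (b=L-a=9/2):
  M_2 = M₀x/L - M₀  [x>a] = 13·(18/5)/6 - 13 = -26/5 kN·m
Superposition: M = Σ M_i = 194/25 kN·m ≈ 7.760000 kN·m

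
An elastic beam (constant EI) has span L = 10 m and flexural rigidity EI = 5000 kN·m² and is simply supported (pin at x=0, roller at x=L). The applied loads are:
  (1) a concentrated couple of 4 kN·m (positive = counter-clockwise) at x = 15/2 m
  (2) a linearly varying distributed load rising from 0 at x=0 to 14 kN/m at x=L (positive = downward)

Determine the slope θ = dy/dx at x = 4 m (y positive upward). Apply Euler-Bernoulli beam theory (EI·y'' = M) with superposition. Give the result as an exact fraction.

Load 1 — applied couple M₀=4 kN·m at a=15/2 m (b=L-a=5/2):
  θ_1 = (M₀x²/(2L)+C₁)/EI  [x≤a] with C₁=M₀(3b²-L²)/(6L)=-65/12 = (4·4²/(2·10)+(-65/12))/5000 = -133/300000 rad
Load 2 — triangular load w₀=14 kN/m (0→w₀ over full span):
  θ_2 = -w₀(7L⁴-30L²x²+15x⁴)/(360LEI) = -14·(7·10⁴-30·10²·4²+15·4⁴)/(360·10·5000) = -2261/112500 rad
Superposition: θ = Σ θ_i = -18487/900000 rad ≈ -0.020541 rad

θ(4) = -18487/900000 rad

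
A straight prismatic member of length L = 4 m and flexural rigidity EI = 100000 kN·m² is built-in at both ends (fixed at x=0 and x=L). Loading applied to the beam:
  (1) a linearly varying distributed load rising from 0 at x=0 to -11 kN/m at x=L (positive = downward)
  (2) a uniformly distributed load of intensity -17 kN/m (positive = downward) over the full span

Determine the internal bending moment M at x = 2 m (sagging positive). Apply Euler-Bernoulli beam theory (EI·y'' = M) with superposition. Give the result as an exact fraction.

Load 1 — triangular load w₀=-11 kN/m (0→w₀ over full span):
  M_1 = 3w₀Lx/20 - w₀L²/30 - w₀x³/(6L) = 3·(-11)·4·2/20 - (-11)·4²/30 - (-11)·2³/(6·4) = -11/3 kN·m
Load 2 — uniform load w=-17 kN/m over full span:
  M_2 = wLx/2 - wL²/12 - wx²/2 = (-17)·4·2/2 - (-17)·4²/12 - (-17)·2²/2 = -34/3 kN·m
Superposition: M = Σ M_i = -15 kN·m ≈ -15.000000 kN·m

M(2) = -15 kN·m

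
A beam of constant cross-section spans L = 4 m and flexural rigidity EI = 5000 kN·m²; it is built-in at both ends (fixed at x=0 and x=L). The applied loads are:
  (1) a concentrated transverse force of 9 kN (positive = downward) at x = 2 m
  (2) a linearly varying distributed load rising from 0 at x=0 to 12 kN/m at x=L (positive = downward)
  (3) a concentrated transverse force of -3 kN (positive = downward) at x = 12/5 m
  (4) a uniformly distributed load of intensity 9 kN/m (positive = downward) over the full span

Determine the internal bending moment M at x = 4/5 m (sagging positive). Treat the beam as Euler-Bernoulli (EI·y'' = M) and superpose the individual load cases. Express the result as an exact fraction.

Load 1 — point force P=9 kN at a=2 m (b=L-a=2):
  M_1 = Pb²(3a+b)x/L³ - Pab²/L²  [x≤a] = 9·2²·(3·2+2)·(4/5)/4³ - 9·2·2²/4² = -9/10 kN·m
Load 2 — triangular load w₀=12 kN/m (0→w₀ over full span):
  M_2 = 3w₀Lx/20 - w₀L²/30 - w₀x³/(6L) = 3·12·4·(4/5)/20 - 12·4²/30 - 12·(4/5)³/(6·4) = -112/125 kN·m
Load 3 — point force P=-3 kN at a=12/5 m (b=L-a=8/5):
  M_3 = Pb²(3a+b)x/L³ - Pab²/L²  [x≤a] = (-3)·(8/5)²·(3·(12/5)+(8/5))·(4/5)/4³ - (-3)·(12/5)·(8/5)²/4² = 192/625 kN·m
Load 4 — uniform load w=9 kN/m over full span:
  M_4 = wLx/2 - wL²/12 - wx²/2 = 9·4·(4/5)/2 - 9·4²/12 - 9·(4/5)²/2 = -12/25 kN·m
Superposition: M = Σ M_i = -2461/1250 kN·m ≈ -1.968800 kN·m

M(4/5) = -2461/1250 kN·m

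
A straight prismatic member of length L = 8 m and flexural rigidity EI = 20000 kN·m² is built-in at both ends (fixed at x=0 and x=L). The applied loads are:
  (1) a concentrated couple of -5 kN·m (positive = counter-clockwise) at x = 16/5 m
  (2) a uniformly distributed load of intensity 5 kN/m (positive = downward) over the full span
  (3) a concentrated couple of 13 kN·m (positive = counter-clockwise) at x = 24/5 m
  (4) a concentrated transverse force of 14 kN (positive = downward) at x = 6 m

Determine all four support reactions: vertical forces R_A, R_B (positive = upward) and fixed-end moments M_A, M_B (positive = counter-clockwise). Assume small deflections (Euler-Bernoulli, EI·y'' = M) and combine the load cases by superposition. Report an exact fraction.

Load 1 — applied couple M₀=-5 kN·m at a=16/5 m (b=L-a=24/5):
  R_A = 6M₀ab/L³ = 6·(-5)·(16/5)·(24/5)/8³ = -9/10 kN
  M_A = M₀b(2a-b)/L² = (-5)·(24/5)·(2·(16/5)-(24/5))/8² = -3/5 kN·m
  R_B = -6M₀ab/L³ = -6·(-5)·(16/5)·(24/5)/8³ = 9/10 kN
  M_B = M₀a(2b-a)/L² = (-5)·(16/5)·(2·(24/5)-(16/5))/8² = -8/5 kN·m
Load 2 — uniform load w=5 kN/m over full span:
  R_A = wL/2 = 5·8/2 = 20 kN
  M_A = wL²/12 = 5·8²/12 = 80/3 kN·m
  R_B = wL/2 = 5·8/2 = 20 kN
  M_B = -wL²/12 = -5·8²/12 = -80/3 kN·m
Load 3 — applied couple M₀=13 kN·m at a=24/5 m (b=L-a=16/5):
  R_A = 6M₀ab/L³ = 6·13·(24/5)·(16/5)/8³ = 117/50 kN
  M_A = M₀b(2a-b)/L² = 13·(16/5)·(2·(24/5)-(16/5))/8² = 104/25 kN·m
  R_B = -6M₀ab/L³ = -6·13·(24/5)·(16/5)/8³ = -117/50 kN
  M_B = M₀a(2b-a)/L² = 13·(24/5)·(2·(16/5)-(24/5))/8² = 39/25 kN·m
Load 4 — point force P=14 kN at a=6 m (b=L-a=2):
  R_A = Pb²(3a+b)/L³ = 14·2²·(3·6+2)/8³ = 35/16 kN
  M_A = Pab²/L² = 14·6·2²/8² = 21/4 kN·m
  R_B = Pa²(a+3b)/L³ = 14·6²·(6+3·2)/8³ = 189/16 kN
  M_B = -Pa²b/L² = -14·6²·2/8² = -63/4 kN·m
Superposition: R_A = 9451/400 kN, M_A = 10643/300 kN·m, R_B = 12149/400 kN, M_B = -12737/300 kN·m

R_A = 9451/400 kN, M_A = 10643/300 kN·m, R_B = 12149/400 kN, M_B = -12737/300 kN·m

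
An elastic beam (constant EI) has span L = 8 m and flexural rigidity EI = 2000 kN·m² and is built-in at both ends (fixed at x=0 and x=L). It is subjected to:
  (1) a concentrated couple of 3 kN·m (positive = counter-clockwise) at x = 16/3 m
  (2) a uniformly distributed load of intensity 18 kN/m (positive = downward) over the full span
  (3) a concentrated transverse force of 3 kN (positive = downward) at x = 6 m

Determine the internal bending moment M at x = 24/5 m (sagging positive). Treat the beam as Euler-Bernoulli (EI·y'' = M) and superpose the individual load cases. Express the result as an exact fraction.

Load 1 — applied couple M₀=3 kN·m at a=16/3 m (b=L-a=8/3):
  M_1 = R_Ax - M_A  [x≤a] with R_A=1/2, M_A=1 = (1/2)·(24/5) - 1 = 7/5 kN·m
Load 2 — uniform load w=18 kN/m over full span:
  M_2 = wLx/2 - wL²/12 - wx²/2 = 18·8·(24/5)/2 - 18·8²/12 - 18·(24/5)²/2 = 1056/25 kN·m
Load 3 — point force P=3 kN at a=6 m (b=L-a=2):
  M_3 = Pb²(3a+b)x/L³ - Pab²/L²  [x≤a] = 3·2²·(3·6+2)·(24/5)/8³ - 3·6·2²/8² = 9/8 kN·m
Superposition: M = Σ M_i = 8953/200 kN·m ≈ 44.765000 kN·m

M(24/5) = 8953/200 kN·m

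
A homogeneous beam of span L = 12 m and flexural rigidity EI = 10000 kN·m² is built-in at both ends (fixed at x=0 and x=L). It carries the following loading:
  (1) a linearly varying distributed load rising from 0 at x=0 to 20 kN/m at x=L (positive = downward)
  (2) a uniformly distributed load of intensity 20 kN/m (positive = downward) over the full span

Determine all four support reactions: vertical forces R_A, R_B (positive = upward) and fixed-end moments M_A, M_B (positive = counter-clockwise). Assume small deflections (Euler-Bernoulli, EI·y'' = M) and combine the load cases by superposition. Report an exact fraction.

R_A = 156 kN, M_A = 336 kN·m, R_B = 204 kN, M_B = -384 kN·m

Load 1 — triangular load w₀=20 kN/m (0→w₀ over full span):
  R_A = 3w₀L/20 = 3·20·12/20 = 36 kN
  M_A = w₀L²/30 = 20·12²/30 = 96 kN·m
  R_B = 7w₀L/20 = 7·20·12/20 = 84 kN
  M_B = -w₀L²/20 = -20·12²/20 = -144 kN·m
Load 2 — uniform load w=20 kN/m over full span:
  R_A = wL/2 = 20·12/2 = 120 kN
  M_A = wL²/12 = 20·12²/12 = 240 kN·m
  R_B = wL/2 = 20·12/2 = 120 kN
  M_B = -wL²/12 = -20·12²/12 = -240 kN·m
Superposition: R_A = 156 kN, M_A = 336 kN·m, R_B = 204 kN, M_B = -384 kN·m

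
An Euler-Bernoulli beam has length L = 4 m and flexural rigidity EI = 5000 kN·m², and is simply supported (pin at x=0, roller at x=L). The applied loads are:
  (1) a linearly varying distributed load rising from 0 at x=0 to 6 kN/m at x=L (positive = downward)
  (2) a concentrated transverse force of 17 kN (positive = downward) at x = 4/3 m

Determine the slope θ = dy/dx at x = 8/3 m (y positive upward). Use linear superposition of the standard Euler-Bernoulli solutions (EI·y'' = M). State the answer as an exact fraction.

θ(8/3) = 607/253125 rad

Load 1 — triangular load w₀=6 kN/m (0→w₀ over full span):
  θ_1 = -w₀(7L⁴-30L²x²+15x⁴)/(360LEI) = -6·(7·4⁴-30·4²·(8/3)²+15·(8/3)⁴)/(360·4·5000) = 182/253125 rad
Load 2 — point force P=17 kN at a=4/3 m (b=L-a=8/3):
  θ_2 = -Pa(2L²-6Lx+3x²+a²)/(6LEI)  [x>a] = -17·(4/3)·(2·4²-6·4·(8/3)+3·(8/3)²+(4/3)²)/(6·4·5000) = 17/10125 rad
Superposition: θ = Σ θ_i = 607/253125 rad ≈ 0.002398 rad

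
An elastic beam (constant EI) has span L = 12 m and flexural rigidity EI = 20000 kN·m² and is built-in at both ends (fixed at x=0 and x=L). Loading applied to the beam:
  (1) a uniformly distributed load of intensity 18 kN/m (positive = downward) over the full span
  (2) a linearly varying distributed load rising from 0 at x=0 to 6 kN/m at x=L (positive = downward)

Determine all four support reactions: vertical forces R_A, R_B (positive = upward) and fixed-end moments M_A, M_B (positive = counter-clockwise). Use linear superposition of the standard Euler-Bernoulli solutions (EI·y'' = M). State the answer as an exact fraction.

R_A = 594/5 kN, M_A = 1224/5 kN·m, R_B = 666/5 kN, M_B = -1296/5 kN·m

Load 1 — uniform load w=18 kN/m over full span:
  R_A = wL/2 = 18·12/2 = 108 kN
  M_A = wL²/12 = 18·12²/12 = 216 kN·m
  R_B = wL/2 = 18·12/2 = 108 kN
  M_B = -wL²/12 = -18·12²/12 = -216 kN·m
Load 2 — triangular load w₀=6 kN/m (0→w₀ over full span):
  R_A = 3w₀L/20 = 3·6·12/20 = 54/5 kN
  M_A = w₀L²/30 = 6·12²/30 = 144/5 kN·m
  R_B = 7w₀L/20 = 7·6·12/20 = 126/5 kN
  M_B = -w₀L²/20 = -6·12²/20 = -216/5 kN·m
Superposition: R_A = 594/5 kN, M_A = 1224/5 kN·m, R_B = 666/5 kN, M_B = -1296/5 kN·m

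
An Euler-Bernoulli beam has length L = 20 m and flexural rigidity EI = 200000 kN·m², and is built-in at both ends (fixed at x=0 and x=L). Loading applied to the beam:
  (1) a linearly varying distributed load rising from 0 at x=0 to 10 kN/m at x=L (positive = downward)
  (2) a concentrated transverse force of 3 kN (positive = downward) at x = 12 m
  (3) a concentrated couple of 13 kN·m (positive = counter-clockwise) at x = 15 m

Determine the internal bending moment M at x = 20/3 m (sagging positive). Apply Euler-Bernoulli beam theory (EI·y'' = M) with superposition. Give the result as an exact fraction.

Load 1 — triangular load w₀=10 kN/m (0→w₀ over full span):
  M_1 = 3w₀Lx/20 - w₀L²/30 - w₀x³/(6L) = 3·10·20·(20/3)/20 - 10·20²/30 - 10·(20/3)³/(6·20) = 3400/81 kN·m
Load 2 — point force P=3 kN at a=12 m (b=L-a=8):
  M_2 = Pb²(3a+b)x/L³ - Pab²/L²  [x≤a] = 3·8²·(3·12+8)·(20/3)/20³ - 3·12·8²/20² = 32/25 kN·m
Load 3 — applied couple M₀=13 kN·m at a=15 m (b=L-a=5):
  M_3 = R_Ax - M_A  [x≤a] with R_A=117/160, M_A=65/16 = (117/160)·(20/3) - (65/16) = 13/16 kN·m
Superposition: M = Σ M_i = 1427797/32400 kN·m ≈ 44.067809 kN·m

M(20/3) = 1427797/32400 kN·m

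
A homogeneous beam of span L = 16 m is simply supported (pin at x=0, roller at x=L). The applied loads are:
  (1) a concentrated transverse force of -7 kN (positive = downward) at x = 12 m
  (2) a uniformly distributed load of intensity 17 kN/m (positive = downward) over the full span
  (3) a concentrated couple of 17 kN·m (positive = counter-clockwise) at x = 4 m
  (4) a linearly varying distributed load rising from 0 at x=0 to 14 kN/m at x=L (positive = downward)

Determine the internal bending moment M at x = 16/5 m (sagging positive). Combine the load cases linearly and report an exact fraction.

Load 1 — point force P=-7 kN at a=12 m (b=L-a=4):
  M_1 = Pbx/L  [x≤a] = (-7)·4·(16/5)/16 = -28/5 kN·m
Load 2 — uniform load w=17 kN/m over full span:
  M_2 = wx(L-x)/2 = 17·(16/5)·(16-(16/5))/2 = 8704/25 kN·m
Load 3 — applied couple M₀=17 kN·m at a=4 m (b=L-a=12):
  M_3 = M₀x/L  [x≤a] = 17·(16/5)/16 = 17/5 kN·m
Load 4 — triangular load w₀=14 kN/m (0→w₀ over full span):
  M_4 = w₀Lx/6 - w₀x³/(6L) = 14·16·(16/5)/6 - 14·(16/5)³/(6·16) = 14336/125 kN·m
Superposition: M = Σ M_i = 57581/125 kN·m ≈ 460.648000 kN·m

M(16/5) = 57581/125 kN·m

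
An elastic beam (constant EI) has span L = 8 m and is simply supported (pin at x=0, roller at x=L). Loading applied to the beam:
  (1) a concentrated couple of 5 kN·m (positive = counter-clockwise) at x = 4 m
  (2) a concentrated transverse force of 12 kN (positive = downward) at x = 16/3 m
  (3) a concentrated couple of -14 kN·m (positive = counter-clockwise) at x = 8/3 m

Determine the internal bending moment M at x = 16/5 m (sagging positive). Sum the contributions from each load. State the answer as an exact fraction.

Load 1 — applied couple M₀=5 kN·m at a=4 m (b=L-a=4):
  M_1 = M₀x/L  [x≤a] = 5·(16/5)/8 = 2 kN·m
Load 2 — point force P=12 kN at a=16/3 m (b=L-a=8/3):
  M_2 = Pbx/L  [x≤a] = 12·(8/3)·(16/5)/8 = 64/5 kN·m
Load 3 — applied couple M₀=-14 kN·m at a=8/3 m (b=L-a=16/3):
  M_3 = M₀x/L - M₀  [x>a] = (-14)·(16/5)/8 - (-14) = 42/5 kN·m
Superposition: M = Σ M_i = 116/5 kN·m ≈ 23.200000 kN·m

M(16/5) = 116/5 kN·m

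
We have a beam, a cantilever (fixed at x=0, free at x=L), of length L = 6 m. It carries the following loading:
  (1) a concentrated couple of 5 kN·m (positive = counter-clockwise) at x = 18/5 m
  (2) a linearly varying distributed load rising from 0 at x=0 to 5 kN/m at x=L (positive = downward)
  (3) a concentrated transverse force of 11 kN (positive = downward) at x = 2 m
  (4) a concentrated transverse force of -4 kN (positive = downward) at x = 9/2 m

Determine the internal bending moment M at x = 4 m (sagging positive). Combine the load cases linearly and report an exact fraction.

M(4) = -62/9 kN·m

Load 1 — applied couple M₀=5 kN·m at a=18/5 m (b=L-a=12/5):
  M_1 = 0  [x>a] = 0 kN·m
Load 2 — triangular load w₀=5 kN/m (0→w₀ over full span):
  M_2 = w₀Lx/2 - w₀L²/3 - w₀x³/(6L) = 5·6·4/2 - 5·6²/3 - 5·4³/(6·6) = -80/9 kN·m
Load 3 — point force P=11 kN at a=2 m (b=L-a=4):
  M_3 = 0  [x>a] = 0 kN·m
Load 4 — point force P=-4 kN at a=9/2 m (b=L-a=3/2):
  M_4 = -P(a-x)  [x≤a] = -(-4)·((9/2)-4) = 2 kN·m
Superposition: M = Σ M_i = -62/9 kN·m ≈ -6.888889 kN·m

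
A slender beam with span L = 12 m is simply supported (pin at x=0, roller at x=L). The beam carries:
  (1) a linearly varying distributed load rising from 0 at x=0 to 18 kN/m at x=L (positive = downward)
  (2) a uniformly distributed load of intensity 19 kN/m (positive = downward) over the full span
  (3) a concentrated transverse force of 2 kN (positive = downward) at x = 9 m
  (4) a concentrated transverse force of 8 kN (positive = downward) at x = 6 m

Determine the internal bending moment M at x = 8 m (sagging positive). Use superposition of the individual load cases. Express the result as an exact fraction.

M(8) = 484 kN·m

Load 1 — triangular load w₀=18 kN/m (0→w₀ over full span):
  M_1 = w₀Lx/6 - w₀x³/(6L) = 18·12·8/6 - 18·8³/(6·12) = 160 kN·m
Load 2 — uniform load w=19 kN/m over full span:
  M_2 = wx(L-x)/2 = 19·8·(12-8)/2 = 304 kN·m
Load 3 — point force P=2 kN at a=9 m (b=L-a=3):
  M_3 = Pbx/L  [x≤a] = 2·3·8/12 = 4 kN·m
Load 4 — point force P=8 kN at a=6 m (b=L-a=6):
  M_4 = Pa(L-x)/L  [x>a] = 8·6·(12-8)/12 = 16 kN·m
Superposition: M = Σ M_i = 484 kN·m ≈ 484.000000 kN·m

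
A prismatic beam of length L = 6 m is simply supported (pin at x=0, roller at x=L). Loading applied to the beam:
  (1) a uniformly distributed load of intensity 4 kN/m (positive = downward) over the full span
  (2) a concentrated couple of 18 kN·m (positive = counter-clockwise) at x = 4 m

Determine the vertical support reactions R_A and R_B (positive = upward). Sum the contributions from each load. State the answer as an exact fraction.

R_A = 15 kN, R_B = 9 kN

Load 1 — uniform load w=4 kN/m over full span:
  R_A = wL/2 = 4·6/2 = 12 kN
  R_B = wL/2 = 4·6/2 = 12 kN
Load 2 — applied couple M₀=18 kN·m at a=4 m (b=L-a=2):
  R_A = M₀/L = 18/6 = 3 kN
  R_B = -M₀/L = -18/6 = -3 kN
Superposition: R_A = 15 kN, R_B = 9 kN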